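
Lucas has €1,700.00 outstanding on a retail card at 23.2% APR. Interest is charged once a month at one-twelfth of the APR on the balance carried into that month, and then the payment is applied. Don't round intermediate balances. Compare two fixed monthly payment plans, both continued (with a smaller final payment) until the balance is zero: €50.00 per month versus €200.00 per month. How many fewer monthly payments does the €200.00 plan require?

46 fewer payments

Monthly rate r = 23.2%/12 = 1.93333% = 0.0193333.
At €50.00/mo: n = ⌈−ln(1 − rB₀/P)/ln(1+r)⌉ = 56 payments (last €46.54); total interest = total paid − €1,700.00 = €1,096.54.
At €200.00/mo: 10 payments (last €75.50); total interest €175.50.
Payments saved = 56 − 10 = 46.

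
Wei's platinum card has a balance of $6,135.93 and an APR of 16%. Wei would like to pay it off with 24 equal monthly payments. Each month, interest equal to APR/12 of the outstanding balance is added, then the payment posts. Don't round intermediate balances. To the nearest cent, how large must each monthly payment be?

$300.43

Monthly rate r = 16%/12 = 1.33333% = 0.0133333.
Level-payment amortization: P = B₀·r / (1 − (1+r)^(−n)) = 6135.93·0.0133333 / (1 − 1.01333^(−24)).
Denominator 1 − (1+r)^(−24) = 0.272313854.
P = 81.8124 / 0.272313854 ≈ 300.43.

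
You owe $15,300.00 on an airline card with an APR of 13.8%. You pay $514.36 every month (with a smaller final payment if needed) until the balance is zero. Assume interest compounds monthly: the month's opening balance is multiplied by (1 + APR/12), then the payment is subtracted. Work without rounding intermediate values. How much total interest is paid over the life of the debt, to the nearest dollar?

Monthly rate r = 13.8%/12 = 1.15% = 0.0115.
Payoff takes n = ⌈−ln(1 − rB₀/P)/ln(1+r)⌉ = ⌈36.615⌉ = 37 payments; the last is $316.82.
Total paid = 36·$514.36 + $316.82 = $18,833.78.
Total interest = total paid − principal = $18,833.78 − $15,300.00 = $3,533.78.

$3,534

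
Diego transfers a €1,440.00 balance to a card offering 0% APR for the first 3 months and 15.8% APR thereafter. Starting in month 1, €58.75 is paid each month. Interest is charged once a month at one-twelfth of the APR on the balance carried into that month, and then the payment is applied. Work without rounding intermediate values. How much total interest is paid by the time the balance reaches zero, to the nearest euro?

€232

Promo months 1–3 at r₀ = 0%/12 = 0; months 4+ at r₁ = 15.8%/12 = 0.0131667.
After month 3 (no interest yet): B = €1,440.00 − 3·€58.75 = €1,263.75.
Then at r₁ with €58.75/mo: n₂ = −ln(1 − r₁·B/P)/ln(1+r₁) ≈ 25.46 → 26 more payments.
Total paid = 28·€58.75 + €26.92 = €1,671.92; interest = €1,671.92 − €1,440.00 = €231.92.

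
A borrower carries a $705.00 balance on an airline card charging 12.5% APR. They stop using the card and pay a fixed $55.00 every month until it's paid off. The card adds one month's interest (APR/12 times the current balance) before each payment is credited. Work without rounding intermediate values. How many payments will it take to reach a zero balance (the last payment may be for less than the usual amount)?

14 months

Monthly rate r = 12.5%/12 = 1.04167% = 0.0104167.
Recurrence: B ← B·(1+r) − $55.00.
Month 1: interest $7.34; balance after payment $657.34.
Month 2: interest $6.85; balance after payment $609.19.
Closed form: n = −ln(1 − rB₀/P)/ln(1+r) = −ln(0.86648)/ln(1.01042) ≈ 13.830, so the balance reaches zero during payment 14.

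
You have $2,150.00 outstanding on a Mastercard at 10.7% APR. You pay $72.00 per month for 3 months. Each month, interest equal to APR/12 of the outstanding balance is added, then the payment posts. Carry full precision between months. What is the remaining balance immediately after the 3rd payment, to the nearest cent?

$1,990.10

Monthly rate r = 10.7%/12 = 0.891667% = 0.00891667.
Each month: B ← B·(1+r) − $72.00.
Month 1: interest $19.17; balance after payment $2,097.17.
Month 2: interest $18.70; balance after payment $2,043.87.
Month 3: interest $18.22; balance after payment $1,990.10.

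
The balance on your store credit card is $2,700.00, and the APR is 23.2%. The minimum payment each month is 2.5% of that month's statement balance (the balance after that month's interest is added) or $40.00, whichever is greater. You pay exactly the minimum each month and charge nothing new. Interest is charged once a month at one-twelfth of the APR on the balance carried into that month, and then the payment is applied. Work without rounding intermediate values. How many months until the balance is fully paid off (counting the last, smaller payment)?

Monthly rate r = 23.2%/12 = 1.93333% = 0.0193333.
While 2.5% of the post-interest balance exceeds $40.00, each month B ← (B·(1+r))·(1 − 0.025), i.e. B shrinks by the factor (1+r)·0.975 = 0.99385.
This holds for months 1–88. Entering month 89 the balance is $1,568.91; 2.5% of the post-interest balance is now below $40.00, so the flat $40.00 minimum applies from here.
From month 89 a fixed $40.00 at rate r clears $1,568.91 in 75 more payments. Total: 88 + 75 = 163 months.

163 months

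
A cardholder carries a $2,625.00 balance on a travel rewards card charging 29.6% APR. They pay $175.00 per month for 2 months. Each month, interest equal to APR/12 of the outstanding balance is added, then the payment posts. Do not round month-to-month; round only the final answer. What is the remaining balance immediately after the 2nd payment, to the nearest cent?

Monthly rate r = 29.6%/12 = 2.46667% = 0.0246667.
Each month: B ← B·(1+r) − $175.00.
Month 1: interest $64.75; balance after payment $2,514.75.
Month 2: interest $62.03; balance after payment $2,401.78.

$2,401.78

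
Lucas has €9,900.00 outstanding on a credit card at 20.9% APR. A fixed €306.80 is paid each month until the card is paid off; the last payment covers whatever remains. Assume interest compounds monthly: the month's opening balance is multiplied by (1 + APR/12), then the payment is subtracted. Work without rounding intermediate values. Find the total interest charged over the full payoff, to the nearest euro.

€4,769

Monthly rate r = 20.9%/12 = 1.74167% = 0.0174167.
Payoff takes n = ⌈−ln(1 − rB₀/P)/ln(1+r)⌉ = ⌈47.812⌉ = 48 payments; the last is €249.61.
Total paid = 47·€306.80 + €249.61 = €14,669.21.
Total interest = total paid − principal = €14,669.21 − €9,900.00 = €4,769.21.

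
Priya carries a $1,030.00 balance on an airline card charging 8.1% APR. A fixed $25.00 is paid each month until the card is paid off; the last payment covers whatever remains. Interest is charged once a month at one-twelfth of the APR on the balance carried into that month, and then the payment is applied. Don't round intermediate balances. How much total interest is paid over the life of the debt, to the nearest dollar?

Monthly rate r = 8.1%/12 = 0.675% = 0.00675.
Payoff takes n = ⌈−ln(1 − rB₀/P)/ln(1+r)⌉ = ⌈48.440⌉ = 49 payments; the last is $11.01.
Total paid = 48·$25.00 + $11.01 = $1,211.01.
Total interest = total paid − principal = $1,211.01 − $1,030.00 = $181.01.

$181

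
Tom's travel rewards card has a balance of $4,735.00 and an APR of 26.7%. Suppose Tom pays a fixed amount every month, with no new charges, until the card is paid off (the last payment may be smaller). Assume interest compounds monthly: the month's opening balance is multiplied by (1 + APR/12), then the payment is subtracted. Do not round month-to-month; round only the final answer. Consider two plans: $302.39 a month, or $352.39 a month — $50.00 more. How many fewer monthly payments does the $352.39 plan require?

Monthly rate r = 26.7%/12 = 2.225% = 0.02225.
At $302.39/mo: n = ⌈−ln(1 − rB₀/P)/ln(1+r)⌉ = 20 payments (last $141.18); total interest = total paid − $4,735.00 = $1,151.59.
At $352.39/mo: 17 payments (last $50.21); total interest $953.45.
Payments saved = 20 − 17 = 3.

3 fewer payments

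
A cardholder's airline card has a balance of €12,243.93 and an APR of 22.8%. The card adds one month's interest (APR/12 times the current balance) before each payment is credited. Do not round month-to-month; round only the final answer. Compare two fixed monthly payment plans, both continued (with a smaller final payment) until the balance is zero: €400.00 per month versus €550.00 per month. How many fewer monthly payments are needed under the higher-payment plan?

Monthly rate r = 22.8%/12 = 1.9% = 0.019.
At €400.00/mo: n = ⌈−ln(1 − rB₀/P)/ln(1+r)⌉ = 47 payments (last €117.34); total interest = total paid − €12,243.93 = €6,273.41.
At €550.00/mo: 30 payments (last €118.75); total interest €3,824.82.
Payments saved = 47 − 30 = 17.

17 fewer payments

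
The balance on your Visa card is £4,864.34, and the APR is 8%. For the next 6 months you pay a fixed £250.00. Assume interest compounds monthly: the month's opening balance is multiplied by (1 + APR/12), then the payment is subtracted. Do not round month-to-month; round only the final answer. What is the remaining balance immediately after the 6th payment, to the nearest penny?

£3,536.96

Monthly rate r = 8%/12 = 0.666667% = 0.00666667.
Each month: B ← B·(1+r) − £250.00.
Month 1: interest £32.43; balance after payment £4,646.77.
Month 2: interest £30.98; balance after payment £4,427.75.
Month 3: interest £29.52; balance after payment £4,207.27.
Month 4: interest £28.05; balance after payment £3,985.31.
Month 5: interest £26.57; balance after payment £3,761.88.
Month 6: interest £25.08; balance after payment £3,536.96.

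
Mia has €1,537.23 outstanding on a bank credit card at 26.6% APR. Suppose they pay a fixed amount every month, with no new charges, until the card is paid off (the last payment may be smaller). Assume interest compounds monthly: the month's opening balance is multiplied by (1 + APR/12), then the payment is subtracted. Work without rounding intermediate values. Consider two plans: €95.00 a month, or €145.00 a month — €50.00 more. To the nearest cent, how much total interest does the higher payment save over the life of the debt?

Monthly rate r = 26.6%/12 = 2.21667% = 0.0221667.
At €95.00/mo: n = ⌈−ln(1 − rB₀/P)/ln(1+r)⌉ = 21 payments (last €25.10); total interest = total paid − €1,537.23 = €387.87.
At €145.00/mo: 13 payments (last €31.93); total interest €234.70.
Interest saved = €387.87 − €234.70 = €153.17.

€153.17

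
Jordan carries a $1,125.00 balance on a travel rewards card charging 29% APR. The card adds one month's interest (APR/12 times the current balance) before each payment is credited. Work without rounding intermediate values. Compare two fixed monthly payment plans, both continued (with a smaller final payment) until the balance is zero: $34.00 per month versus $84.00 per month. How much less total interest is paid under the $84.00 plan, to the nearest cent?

$913.17

Monthly rate r = 29%/12 = 2.41667% = 0.0241667.
At $34.00/mo: n = ⌈−ln(1 − rB₀/P)/ln(1+r)⌉ = 68 payments (last $11.04); total interest = total paid − $1,125.00 = $1,164.04.
At $84.00/mo: 17 payments (last $31.87); total interest $250.87.
Interest saved = $1,164.04 − $250.87 = $913.17.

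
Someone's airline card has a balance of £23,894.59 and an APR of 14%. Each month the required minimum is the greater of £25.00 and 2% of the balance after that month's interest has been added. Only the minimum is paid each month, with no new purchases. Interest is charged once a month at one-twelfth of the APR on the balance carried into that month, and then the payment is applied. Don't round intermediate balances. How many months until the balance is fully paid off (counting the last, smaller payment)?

419 months

Monthly rate r = 14%/12 = 1.16667% = 0.0116667.
While 2% of the post-interest balance exceeds £25.00, each month B ← (B·(1+r))·(1 − 0.02), i.e. B shrinks by the factor (1+r)·0.98 = 0.99143.
This holds for months 1–345. Entering month 346 the balance is £1,228.04; 2% of the post-interest balance is now below £25.00, so the flat £25.00 minimum applies from here.
From month 346 a fixed £25.00 at rate r clears £1,228.04 in 74 more payments. Total: 345 + 74 = 419 months.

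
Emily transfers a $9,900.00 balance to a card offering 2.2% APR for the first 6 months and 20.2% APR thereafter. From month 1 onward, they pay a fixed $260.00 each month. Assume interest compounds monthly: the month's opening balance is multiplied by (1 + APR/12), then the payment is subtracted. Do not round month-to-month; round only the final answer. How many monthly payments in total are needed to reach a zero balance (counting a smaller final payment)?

Promo months 1–6 at r₀ = 2.2%/12 = 0.00183333; months 7+ at r₁ = 20.2%/12 = 0.0168333.
After month 6: iterate B ← B·(1+r₀) − $260.00 for 6 months → $8,442.23.
Then at r₁ with $260.00/mo: n₂ = −ln(1 − r₁·B/P)/ln(1+r₁) ≈ 47.38 → 48 more payments.

54 payments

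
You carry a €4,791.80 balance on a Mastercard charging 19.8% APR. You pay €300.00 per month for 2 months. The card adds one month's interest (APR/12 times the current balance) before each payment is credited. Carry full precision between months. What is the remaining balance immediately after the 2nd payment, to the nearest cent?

Monthly rate r = 19.8%/12 = 1.65% = 0.0165.
Each month: B ← B·(1+r) − €300.00.
Month 1: interest €79.06; balance after payment €4,570.86.
Month 2: interest €75.42; balance after payment €4,346.28.

€4,346.28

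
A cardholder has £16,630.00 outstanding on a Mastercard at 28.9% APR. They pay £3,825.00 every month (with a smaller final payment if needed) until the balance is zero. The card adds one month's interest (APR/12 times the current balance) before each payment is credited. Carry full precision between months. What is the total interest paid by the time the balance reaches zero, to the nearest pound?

£1,158

Monthly rate r = 28.9%/12 = 2.40833% = 0.0240833.
Payoff takes n = ⌈−ln(1 − rB₀/P)/ln(1+r)⌉ = ⌈4.648⌉ = 5 payments; the last is £2,487.69.
Total paid = 4·£3,825.00 + £2,487.69 = £17,787.69.
Total interest = total paid − principal = £17,787.69 − £16,630.00 = £1,157.69.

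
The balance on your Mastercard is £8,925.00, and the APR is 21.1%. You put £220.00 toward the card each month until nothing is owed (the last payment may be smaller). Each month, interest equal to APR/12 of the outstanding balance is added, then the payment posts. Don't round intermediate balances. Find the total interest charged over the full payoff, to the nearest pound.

Monthly rate r = 21.1%/12 = 1.75833% = 0.0175833.
Payoff takes n = ⌈−ln(1 − rB₀/P)/ln(1+r)⌉ = ⌈71.679⌉ = 72 payments; the last is £149.78.
Total paid = 71·£220.00 + £149.78 = £15,769.78.
Total interest = total paid − principal = £15,769.78 − £8,925.00 = £6,844.78.

£6,845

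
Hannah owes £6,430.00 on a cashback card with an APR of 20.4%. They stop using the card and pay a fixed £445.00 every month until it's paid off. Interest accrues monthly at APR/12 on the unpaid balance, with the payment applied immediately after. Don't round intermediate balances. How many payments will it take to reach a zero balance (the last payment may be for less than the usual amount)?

Monthly rate r = 20.4%/12 = 1.7% = 0.017.
Recurrence: B ← B·(1+r) − £445.00.
Month 1: interest £109.31; balance after payment £6,094.31.
Month 2: interest £103.60; balance after payment £5,752.91.
Closed form: n = −ln(1 − rB₀/P)/ln(1+r) = −ln(0.75436)/ln(1.017) ≈ 16.722, so the balance reaches zero during payment 17.

17 payments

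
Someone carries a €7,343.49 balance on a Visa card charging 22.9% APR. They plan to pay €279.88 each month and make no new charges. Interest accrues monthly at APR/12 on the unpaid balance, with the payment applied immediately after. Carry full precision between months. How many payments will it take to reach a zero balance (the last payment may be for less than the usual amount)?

Monthly rate r = 22.9%/12 = 1.90833% = 0.0190833.
Recurrence: B ← B·(1+r) − €279.88.
Month 1: interest €140.14; balance after payment €7,203.75.
Month 2: interest €137.47; balance after payment €7,061.34.
Closed form: n = −ln(1 − rB₀/P)/ln(1+r) = −ln(0.49929)/ln(1.01908) ≈ 36.743, so the balance reaches zero during payment 37.

37 months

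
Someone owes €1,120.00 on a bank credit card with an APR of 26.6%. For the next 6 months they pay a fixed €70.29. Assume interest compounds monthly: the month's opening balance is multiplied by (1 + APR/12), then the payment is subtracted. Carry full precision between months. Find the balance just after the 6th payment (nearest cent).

€831.65

Monthly rate r = 26.6%/12 = 2.21667% = 0.0221667.
Each month: B ← B·(1+r) − €70.29.
Month 1: interest €24.83; balance after payment €1,074.54.
Month 2: interest €23.82; balance after payment €1,028.07.
Month 3: interest €22.79; balance after payment €980.56.
Month 4: interest €21.74; balance after payment €932.01.
Month 5: interest €20.66; balance after payment €882.38.
Month 6: interest €19.56; balance after payment €831.65.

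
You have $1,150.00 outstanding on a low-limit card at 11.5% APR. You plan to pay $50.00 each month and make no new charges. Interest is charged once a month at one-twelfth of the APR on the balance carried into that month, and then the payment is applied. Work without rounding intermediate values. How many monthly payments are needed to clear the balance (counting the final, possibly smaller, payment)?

27 payments

Monthly rate r = 11.5%/12 = 0.958333% = 0.00958333.
Recurrence: B ← B·(1+r) − $50.00.
Month 1: interest $11.02; balance after payment $1,111.02.
Month 2: interest $10.65; balance after payment $1,071.67.
Closed form: n = −ln(1 − rB₀/P)/ln(1+r) = −ln(0.77958)/ln(1.00958) ≈ 26.106, so the balance reaches zero during payment 27.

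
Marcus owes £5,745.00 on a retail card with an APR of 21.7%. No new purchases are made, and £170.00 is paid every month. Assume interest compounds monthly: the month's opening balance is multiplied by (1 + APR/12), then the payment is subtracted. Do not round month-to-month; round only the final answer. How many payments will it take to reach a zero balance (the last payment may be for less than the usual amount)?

53 months

Monthly rate r = 21.7%/12 = 1.80833% = 0.0180833.
Recurrence: B ← B·(1+r) − £170.00.
Month 1: interest £103.89; balance after payment £5,678.89.
Month 2: interest £102.69; balance after payment £5,611.58.
Closed form: n = −ln(1 − rB₀/P)/ln(1+r) = −ln(0.38889)/ln(1.01808) ≈ 52.699, so the balance reaches zero during payment 53.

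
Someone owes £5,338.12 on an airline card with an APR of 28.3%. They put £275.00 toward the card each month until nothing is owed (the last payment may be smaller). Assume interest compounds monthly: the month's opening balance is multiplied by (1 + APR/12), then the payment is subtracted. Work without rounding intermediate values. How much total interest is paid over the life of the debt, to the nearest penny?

Monthly rate r = 28.3%/12 = 2.35833% = 0.0235833.
Payoff takes n = ⌈−ln(1 − rB₀/P)/ln(1+r)⌉ = ⌈26.259⌉ = 27 payments; the last is £71.91.
Total paid = 26·£275.00 + £71.91 = £7,221.91.
Total interest = total paid − principal = £7,221.91 − £5,338.12 = £1,883.79.

£1,883.79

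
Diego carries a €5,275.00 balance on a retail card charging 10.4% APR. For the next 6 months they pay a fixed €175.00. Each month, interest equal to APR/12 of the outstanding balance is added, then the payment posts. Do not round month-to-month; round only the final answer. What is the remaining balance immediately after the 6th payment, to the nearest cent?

Monthly rate r = 10.4%/12 = 0.866667% = 0.00866667.
Each month: B ← B·(1+r) − €175.00.
Month 1: interest €45.72; balance after payment €5,145.72.
Month 2: interest €44.60; balance after payment €5,015.31.
Month 3: interest €43.47; balance after payment €4,883.78.
Month 4: interest €42.33; balance after payment €4,751.11.
Month 5: interest €41.18; balance after payment €4,617.28.
Month 6: interest €40.02; balance after payment €4,482.30.

€4,482.30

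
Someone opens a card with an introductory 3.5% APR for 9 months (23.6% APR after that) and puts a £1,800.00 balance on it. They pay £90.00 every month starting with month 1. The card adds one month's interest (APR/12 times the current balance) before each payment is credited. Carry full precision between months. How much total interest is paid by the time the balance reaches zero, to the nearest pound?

Promo months 1–9 at r₀ = 3.5%/12 = 0.00291667; months 10+ at r₁ = 23.6%/12 = 0.0196667.
After month 9: iterate B ← B·(1+r₀) − £90.00 for 9 months → £1,028.29.
Then at r₁ with £90.00/mo: n₂ = −ln(1 − r₁·B/P)/ln(1+r₁) ≈ 13.07 → 14 more payments.
Total paid = 22·£90.00 + £6.16 = £1,986.16; interest = £1,986.16 − £1,800.00 = £186.16.

£186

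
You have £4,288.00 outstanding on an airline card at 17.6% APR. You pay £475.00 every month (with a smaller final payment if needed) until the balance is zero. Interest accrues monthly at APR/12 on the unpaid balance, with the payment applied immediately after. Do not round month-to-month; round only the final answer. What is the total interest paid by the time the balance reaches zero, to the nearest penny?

Monthly rate r = 17.6%/12 = 1.46667% = 0.0146667.
Payoff takes n = ⌈−ln(1 − rB₀/P)/ln(1+r)⌉ = ⌈9.754⌉ = 10 payments; the last is £359.00.
Total paid = 9·£475.00 + £359.00 = £4,634.00.
Total interest = total paid − principal = £4,634.00 − £4,288.00 = £346.00.

£346.00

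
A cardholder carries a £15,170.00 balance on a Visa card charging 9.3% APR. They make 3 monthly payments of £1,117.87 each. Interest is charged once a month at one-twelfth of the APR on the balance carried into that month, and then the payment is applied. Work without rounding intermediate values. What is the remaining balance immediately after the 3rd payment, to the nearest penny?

Monthly rate r = 9.3%/12 = 0.775% = 0.00775.
Each month: B ← B·(1+r) − £1,117.87.
Month 1: interest £117.57; balance after payment £14,169.70.
Month 2: interest £109.82; balance after payment £13,161.64.
Month 3: interest £102.00; balance after payment £12,145.78.

£12,145.78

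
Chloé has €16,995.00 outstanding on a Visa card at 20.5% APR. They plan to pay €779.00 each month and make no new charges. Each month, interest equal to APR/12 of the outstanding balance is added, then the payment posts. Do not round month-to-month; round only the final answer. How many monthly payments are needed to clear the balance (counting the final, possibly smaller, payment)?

28 months

Monthly rate r = 20.5%/12 = 1.70833% = 0.0170833.
Recurrence: B ← B·(1+r) − €779.00.
Month 1: interest €290.33; balance after payment €16,506.33.
Month 2: interest €281.98; balance after payment €16,009.31.
Closed form: n = −ln(1 − rB₀/P)/ln(1+r) = −ln(0.6273)/ln(1.01708) ≈ 27.530, so the balance reaches zero during payment 28.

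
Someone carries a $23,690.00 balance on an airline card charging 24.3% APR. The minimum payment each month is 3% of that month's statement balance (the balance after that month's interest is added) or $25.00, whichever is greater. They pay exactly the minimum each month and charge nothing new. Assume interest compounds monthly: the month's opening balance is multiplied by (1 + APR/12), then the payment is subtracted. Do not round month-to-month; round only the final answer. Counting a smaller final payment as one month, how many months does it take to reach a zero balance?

378 months

Monthly rate r = 24.3%/12 = 2.025% = 0.02025.
While 3% of the post-interest balance exceeds $25.00, each month B ← (B·(1+r))·(1 − 0.03), i.e. B shrinks by the factor (1+r)·0.97 = 0.98964.
This holds for months 1–324. Entering month 325 the balance is $811.98; 3% of the post-interest balance is now below $25.00, so the flat $25.00 minimum applies from here.
From month 325 a fixed $25.00 at rate r clears $811.98 in 54 more payments. Total: 324 + 54 = 378 months.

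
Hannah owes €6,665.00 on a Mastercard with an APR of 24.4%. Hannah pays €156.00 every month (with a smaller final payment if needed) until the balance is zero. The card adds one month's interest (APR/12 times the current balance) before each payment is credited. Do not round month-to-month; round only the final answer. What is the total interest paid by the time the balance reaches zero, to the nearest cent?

Monthly rate r = 24.4%/12 = 2.03333% = 0.0203333.
Payoff takes n = ⌈−ln(1 − rB₀/P)/ln(1+r)⌉ = ⌈100.872⌉ = 101 payments; the last is €136.20.
Total paid = 100·€156.00 + €136.20 = €15,736.20.
Total interest = total paid − principal = €15,736.20 − €6,665.00 = €9,071.20.

€9,071.20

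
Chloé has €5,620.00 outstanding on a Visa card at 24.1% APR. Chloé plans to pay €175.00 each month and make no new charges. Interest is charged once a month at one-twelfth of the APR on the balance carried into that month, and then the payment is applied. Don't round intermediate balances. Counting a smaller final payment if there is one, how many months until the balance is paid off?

53 months

Monthly rate r = 24.1%/12 = 2.00833% = 0.0200833.
Recurrence: B ← B·(1+r) − €175.00.
Month 1: interest €112.87; balance after payment €5,557.87.
Month 2: interest €111.62; balance after payment €5,494.49.
Closed form: n = −ln(1 − rB₀/P)/ln(1+r) = −ln(0.35504)/ln(1.02008) ≈ 52.078, so the balance reaches zero during payment 53.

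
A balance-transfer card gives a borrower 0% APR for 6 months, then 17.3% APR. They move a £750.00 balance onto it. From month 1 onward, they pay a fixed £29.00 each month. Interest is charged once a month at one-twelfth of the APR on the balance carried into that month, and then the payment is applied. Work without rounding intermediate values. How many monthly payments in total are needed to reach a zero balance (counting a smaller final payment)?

30 payments

Promo months 1–6 at r₀ = 0%/12 = 0; months 7+ at r₁ = 17.3%/12 = 0.0144167.
After month 6 (no interest yet): B = £750.00 − 6·£29.00 = £576.00.
Then at r₁ with £29.00/mo: n₂ = −ln(1 − r₁·B/P)/ln(1+r₁) ≈ 23.57 → 24 more payments.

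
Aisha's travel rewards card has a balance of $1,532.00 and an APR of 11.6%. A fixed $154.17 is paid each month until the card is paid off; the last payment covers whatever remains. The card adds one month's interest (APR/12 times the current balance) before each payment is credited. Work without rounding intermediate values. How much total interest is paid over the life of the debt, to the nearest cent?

Monthly rate r = 11.6%/12 = 0.966667% = 0.00966667.
Payoff takes n = ⌈−ln(1 − rB₀/P)/ln(1+r)⌉ = ⌈10.498⌉ = 11 payments; the last is $76.92.
Total paid = 10·$154.17 + $76.92 = $1,618.62.
Total interest = total paid − principal = $1,618.62 − $1,532.00 = $86.62.

$86.62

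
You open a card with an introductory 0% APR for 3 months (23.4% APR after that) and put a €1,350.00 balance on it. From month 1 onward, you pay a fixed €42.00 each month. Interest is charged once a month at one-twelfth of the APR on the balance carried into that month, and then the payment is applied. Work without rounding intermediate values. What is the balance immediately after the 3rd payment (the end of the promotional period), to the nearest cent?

Promo months 1–3 at r₀ = 0%/12 = 0; months 4+ at r₁ = 23.4%/12 = 0.0195.
After month 3 (no interest yet): B = €1,350.00 − 3·€42.00 = €1,224.00.

€1,224.00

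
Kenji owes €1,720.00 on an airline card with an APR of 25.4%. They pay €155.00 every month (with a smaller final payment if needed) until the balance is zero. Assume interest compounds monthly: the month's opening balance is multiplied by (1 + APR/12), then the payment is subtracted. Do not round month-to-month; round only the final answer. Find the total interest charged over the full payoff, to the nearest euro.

Monthly rate r = 25.4%/12 = 2.11667% = 0.0211667.
Payoff takes n = ⌈−ln(1 − rB₀/P)/ln(1+r)⌉ = ⌈12.782⌉ = 13 payments; the last is €121.46.
Total paid = 12·€155.00 + €121.46 = €1,981.46.
Total interest = total paid − principal = €1,981.46 − €1,720.00 = €261.46.

€261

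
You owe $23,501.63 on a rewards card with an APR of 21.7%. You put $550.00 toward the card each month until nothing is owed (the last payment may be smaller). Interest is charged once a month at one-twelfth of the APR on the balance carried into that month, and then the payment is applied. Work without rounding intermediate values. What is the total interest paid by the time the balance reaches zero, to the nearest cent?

$21,965.32

Monthly rate r = 21.7%/12 = 1.80833% = 0.0180833.
Payoff takes n = ⌈−ln(1 − rB₀/P)/ln(1+r)⌉ = ⌈82.665⌉ = 83 payments; the last is $366.95.
Total paid = 82·$550.00 + $366.95 = $45,466.95.
Total interest = total paid − principal = $45,466.95 − $23,501.63 = $21,965.32.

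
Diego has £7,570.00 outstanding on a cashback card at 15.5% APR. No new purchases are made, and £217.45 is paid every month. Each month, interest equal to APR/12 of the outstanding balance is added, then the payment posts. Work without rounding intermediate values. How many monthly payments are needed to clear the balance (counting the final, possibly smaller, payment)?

47 months

Monthly rate r = 15.5%/12 = 1.29167% = 0.0129167.
Recurrence: B ← B·(1+r) − £217.45.
Month 1: interest £97.78; balance after payment £7,450.33.
Month 2: interest £96.23; balance after payment £7,329.11.
Closed form: n = −ln(1 − rB₀/P)/ln(1+r) = −ln(0.55034)/ln(1.01292) ≈ 46.535, so the balance reaches zero during payment 47.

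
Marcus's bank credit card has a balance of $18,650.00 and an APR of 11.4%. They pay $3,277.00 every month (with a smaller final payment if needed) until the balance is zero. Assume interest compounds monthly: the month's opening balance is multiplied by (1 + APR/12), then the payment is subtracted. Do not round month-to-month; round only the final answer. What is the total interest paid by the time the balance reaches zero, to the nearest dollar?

$616

Monthly rate r = 11.4%/12 = 0.95% = 0.0095.
Payoff takes n = ⌈−ln(1 − rB₀/P)/ln(1+r)⌉ = ⌈5.879⌉ = 6 payments; the last is $2,880.69.
Total paid = 5·$3,277.00 + $2,880.69 = $19,265.69.
Total interest = total paid − principal = $19,265.69 − $18,650.00 = $615.69.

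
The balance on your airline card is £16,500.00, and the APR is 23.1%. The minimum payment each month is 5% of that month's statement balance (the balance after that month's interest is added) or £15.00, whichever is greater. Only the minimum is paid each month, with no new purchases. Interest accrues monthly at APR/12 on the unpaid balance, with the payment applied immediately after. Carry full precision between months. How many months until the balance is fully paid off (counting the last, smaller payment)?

Monthly rate r = 23.1%/12 = 1.925% = 0.01925.
While 5% of the post-interest balance exceeds £15.00, each month B ← (B·(1+r))·(1 − 0.05), i.e. B shrinks by the factor (1+r)·0.95 = 0.96829.
This holds for months 1–125. Entering month 126 the balance is £293.78; 5% of the post-interest balance is now below £15.00, so the flat £15.00 minimum applies from here.
From month 126 a fixed £15.00 at rate r clears £293.78 in 25 more payments. Total: 125 + 25 = 150 months.

150 months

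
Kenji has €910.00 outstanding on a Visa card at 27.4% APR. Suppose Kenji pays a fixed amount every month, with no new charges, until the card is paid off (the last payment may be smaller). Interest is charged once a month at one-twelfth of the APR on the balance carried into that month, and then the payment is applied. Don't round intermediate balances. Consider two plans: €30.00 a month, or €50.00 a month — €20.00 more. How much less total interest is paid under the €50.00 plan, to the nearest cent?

Monthly rate r = 27.4%/12 = 2.28333% = 0.0228333.
At €30.00/mo: n = ⌈−ln(1 − rB₀/P)/ln(1+r)⌉ = 53 payments (last €7.59); total interest = total paid − €910.00 = €657.59.
At €50.00/mo: 24 payments (last €39.63); total interest €279.63.
Interest saved = €657.59 − €279.63 = €377.96.

€377.96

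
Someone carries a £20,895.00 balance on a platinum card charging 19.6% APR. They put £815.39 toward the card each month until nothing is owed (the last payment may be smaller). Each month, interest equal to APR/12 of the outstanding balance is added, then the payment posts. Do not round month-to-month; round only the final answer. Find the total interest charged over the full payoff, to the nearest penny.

£6,396.62

Monthly rate r = 19.6%/12 = 1.63333% = 0.0163333.
Payoff takes n = ⌈−ln(1 − rB₀/P)/ln(1+r)⌉ = ⌈33.469⌉ = 34 payments; the last is £383.75.
Total paid = 33·£815.39 + £383.75 = £27,291.62.
Total interest = total paid − principal = £27,291.62 − £20,895.00 = £6,396.62.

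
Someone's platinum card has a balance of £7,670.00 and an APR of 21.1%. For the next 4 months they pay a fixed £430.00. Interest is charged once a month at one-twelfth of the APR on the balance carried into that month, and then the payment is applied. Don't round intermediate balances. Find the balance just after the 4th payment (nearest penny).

£6,457.95

Monthly rate r = 21.1%/12 = 1.75833% = 0.0175833.
Each month: B ← B·(1+r) − £430.00.
Month 1: interest £134.86; balance after payment £7,374.86.
Month 2: interest £129.67; balance after payment £7,074.54.
Month 3: interest £124.39; balance after payment £6,768.93.
Month 4: interest £119.02; balance after payment £6,457.95.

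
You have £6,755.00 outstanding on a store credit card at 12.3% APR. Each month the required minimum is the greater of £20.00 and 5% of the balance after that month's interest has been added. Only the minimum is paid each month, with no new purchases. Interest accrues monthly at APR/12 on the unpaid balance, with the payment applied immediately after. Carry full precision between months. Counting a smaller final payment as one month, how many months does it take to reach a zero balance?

Monthly rate r = 12.3%/12 = 1.025% = 0.01025.
While 5% of the post-interest balance exceeds £20.00, each month B ← (B·(1+r))·(1 − 0.05), i.e. B shrinks by the factor (1+r)·0.95 = 0.95974.
This holds for months 1–70. Entering month 71 the balance is £380.45; 5% of the post-interest balance is now below £20.00, so the flat £20.00 minimum applies from here.
From month 71 a fixed £20.00 at rate r clears £380.45 in 22 more payments. Total: 70 + 22 = 92 months.

92 months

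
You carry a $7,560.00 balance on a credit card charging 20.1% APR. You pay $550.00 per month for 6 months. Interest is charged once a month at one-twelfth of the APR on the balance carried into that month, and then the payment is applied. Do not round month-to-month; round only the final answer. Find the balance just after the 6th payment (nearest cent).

Monthly rate r = 20.1%/12 = 1.675% = 0.01675.
Each month: B ← B·(1+r) − $550.00.
Month 1: interest $126.63; balance after payment $7,136.63.
Month 2: interest $119.54; balance after payment $6,706.17.
Month 3: interest $112.33; balance after payment $6,268.50.
Month 4: interest $105.00; balance after payment $5,823.49.
Month 5: interest $97.54; balance after payment $5,371.04.
Month 6: interest $89.96; balance after payment $4,911.00.

$4,911.00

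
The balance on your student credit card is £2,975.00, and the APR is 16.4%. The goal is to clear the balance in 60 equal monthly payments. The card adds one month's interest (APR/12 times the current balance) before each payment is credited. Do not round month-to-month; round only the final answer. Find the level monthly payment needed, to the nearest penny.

Monthly rate r = 16.4%/12 = 1.36667% = 0.0136667.
Level-payment amortization: P = B₀·r / (1 − (1+r)^(−n)) = 2975.00·0.0136667 / (1 − 1.01367^(−60)).
Denominator 1 − (1+r)^(−60) = 0.557115915.
P = 40.6583 / 0.557115915 ≈ 72.98.

£72.98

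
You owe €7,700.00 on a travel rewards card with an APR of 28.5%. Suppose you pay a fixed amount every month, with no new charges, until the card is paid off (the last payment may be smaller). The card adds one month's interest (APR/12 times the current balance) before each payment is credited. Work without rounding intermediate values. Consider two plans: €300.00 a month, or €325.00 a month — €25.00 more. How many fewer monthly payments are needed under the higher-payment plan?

Monthly rate r = 28.5%/12 = 2.375% = 0.02375.
At €300.00/mo: n = ⌈−ln(1 − rB₀/P)/ln(1+r)⌉ = 41 payments (last €21.27); total interest = total paid − €7,700.00 = €4,321.27.
At €325.00/mo: 36 payments (last €78.03); total interest €3,753.03.
Payments saved = 41 − 36 = 5.

5 fewer payments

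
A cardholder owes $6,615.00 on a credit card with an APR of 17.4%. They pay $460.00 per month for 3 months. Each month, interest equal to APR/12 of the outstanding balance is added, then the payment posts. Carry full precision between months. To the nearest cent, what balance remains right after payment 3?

$5,506.84

Monthly rate r = 17.4%/12 = 1.45% = 0.0145.
Each month: B ← B·(1+r) − $460.00.
Month 1: interest $95.92; balance after payment $6,250.92.
Month 2: interest $90.64; balance after payment $5,881.56.
Month 3: interest $85.28; balance after payment $5,506.84.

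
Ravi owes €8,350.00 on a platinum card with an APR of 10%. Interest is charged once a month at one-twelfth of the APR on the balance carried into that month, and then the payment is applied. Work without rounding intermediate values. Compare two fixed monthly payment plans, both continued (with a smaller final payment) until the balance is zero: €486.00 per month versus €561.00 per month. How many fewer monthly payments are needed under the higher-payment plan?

Monthly rate r = 10%/12 = 0.833333% = 0.00833333.
At €486.00/mo: n = ⌈−ln(1 − rB₀/P)/ln(1+r)⌉ = 19 payments (last €301.71); total interest = total paid − €8,350.00 = €699.71.
At €561.00/mo: 16 payments (last €537.28); total interest €602.28.
Payments saved = 19 − 16 = 3.

3 fewer payments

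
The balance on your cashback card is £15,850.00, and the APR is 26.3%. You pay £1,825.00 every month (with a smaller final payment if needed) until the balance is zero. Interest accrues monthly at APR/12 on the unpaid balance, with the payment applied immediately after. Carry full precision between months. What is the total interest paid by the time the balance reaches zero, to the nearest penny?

£1,927.96

Monthly rate r = 26.3%/12 = 2.19167% = 0.0219167.
Payoff takes n = ⌈−ln(1 − rB₀/P)/ln(1+r)⌉ = ⌈9.739⌉ = 10 payments; the last is £1,352.96.
Total paid = 9·£1,825.00 + £1,352.96 = £17,777.96.
Total interest = total paid − principal = £17,777.96 − £15,850.00 = £1,927.96.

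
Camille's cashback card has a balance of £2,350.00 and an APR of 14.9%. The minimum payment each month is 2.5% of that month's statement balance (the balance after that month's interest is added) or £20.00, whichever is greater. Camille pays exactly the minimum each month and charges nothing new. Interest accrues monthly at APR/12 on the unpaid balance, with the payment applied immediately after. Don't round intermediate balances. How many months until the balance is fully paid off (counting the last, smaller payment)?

Monthly rate r = 14.9%/12 = 1.24167% = 0.0124167.
While 2.5% of the post-interest balance exceeds £20.00, each month B ← (B·(1+r))·(1 − 0.025), i.e. B shrinks by the factor (1+r)·0.975 = 0.98711.
This holds for months 1–84. Entering month 85 the balance is £790.02; 2.5% of the post-interest balance is now below £20.00, so the flat £20.00 minimum applies from here.
From month 85 a fixed £20.00 at rate r clears £790.02 in 55 more payments. Total: 84 + 55 = 139 months.

139 months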